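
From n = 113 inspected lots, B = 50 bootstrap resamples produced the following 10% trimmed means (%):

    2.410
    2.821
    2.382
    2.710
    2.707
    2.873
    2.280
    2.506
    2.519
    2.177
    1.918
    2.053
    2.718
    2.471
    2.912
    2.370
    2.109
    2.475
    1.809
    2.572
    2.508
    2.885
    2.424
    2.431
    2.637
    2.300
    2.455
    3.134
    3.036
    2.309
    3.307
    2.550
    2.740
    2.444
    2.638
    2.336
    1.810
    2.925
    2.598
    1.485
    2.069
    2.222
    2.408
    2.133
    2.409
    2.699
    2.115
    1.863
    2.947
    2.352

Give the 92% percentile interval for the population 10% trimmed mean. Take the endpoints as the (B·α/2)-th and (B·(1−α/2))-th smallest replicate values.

(1.809, 3.036)

Sorted replicates: 1.485, 1.809, 1.810, 1.863, 1.918, 2.053, 2.069, 2.109, 2.115, 2.133, 2.177, 2.222, 2.280, 2.300, 2.309, 2.336, 2.352, 2.370, 2.382, 2.408, 2.409, 2.410, 2.424, 2.431, 2.444, 2.455, 2.471, 2.475, 2.506, 2.508, 2.519, 2.550, 2.572, 2.598, 2.637, 2.638, 2.699, 2.707, 2.710, 2.718, 2.740, 2.821, 2.873, 2.885, 2.912, 2.925, 2.947, 3.036, 3.134, 3.307
α = 0.08; lower rank = 50 × 0.040 = 2; upper rank = 50 × 0.960 = 48.
The 2nd smallest replicate is 1.809; the 48th is 3.036.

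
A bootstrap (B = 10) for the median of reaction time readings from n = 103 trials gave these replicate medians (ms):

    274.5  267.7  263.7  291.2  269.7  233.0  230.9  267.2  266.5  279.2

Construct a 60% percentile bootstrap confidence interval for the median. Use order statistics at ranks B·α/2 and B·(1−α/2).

(233.0, 274.5)

Sorted replicates: 230.9, 233.0, 263.7, 266.5, 267.2, 267.7, 269.7, 274.5, 279.2, 291.2
α = 0.40; lower rank = 10 × 0.200 = 2; upper rank = 10 × 0.800 = 8.
The 2nd smallest replicate is 233.0; the 8th is 274.5.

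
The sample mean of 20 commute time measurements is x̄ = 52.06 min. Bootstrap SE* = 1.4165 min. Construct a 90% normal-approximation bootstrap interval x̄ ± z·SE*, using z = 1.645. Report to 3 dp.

(49.730, 54.390)

Margin = 1.645 × 1.4165 = 2.3301
Interval: 52.06 ± 2.3301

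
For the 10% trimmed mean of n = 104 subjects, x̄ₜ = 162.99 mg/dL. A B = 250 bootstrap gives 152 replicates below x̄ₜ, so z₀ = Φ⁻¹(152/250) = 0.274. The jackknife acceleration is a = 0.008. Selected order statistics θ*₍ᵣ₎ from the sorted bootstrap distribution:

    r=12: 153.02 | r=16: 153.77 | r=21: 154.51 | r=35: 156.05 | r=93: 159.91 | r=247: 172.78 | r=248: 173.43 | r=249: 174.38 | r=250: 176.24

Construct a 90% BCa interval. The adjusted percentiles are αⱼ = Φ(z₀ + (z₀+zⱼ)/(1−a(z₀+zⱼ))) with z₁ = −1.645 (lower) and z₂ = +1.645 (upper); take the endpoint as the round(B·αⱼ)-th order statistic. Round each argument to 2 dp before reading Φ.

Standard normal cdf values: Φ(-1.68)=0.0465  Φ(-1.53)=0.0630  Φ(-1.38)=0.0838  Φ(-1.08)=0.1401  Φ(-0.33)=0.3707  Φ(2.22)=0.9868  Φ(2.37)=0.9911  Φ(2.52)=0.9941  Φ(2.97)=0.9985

Lower: z₀ + z₁ = 0.274 + (-1.645) = -1.371; 1 − a(z₀+z₁) = 1 − (0.008)(-1.371) = 1.0110; argument = 0.274 + (-1.371)/1.0110 = -1.0821 → -1.08.
α₁ = Φ(-1.08) = 0.1401; rank = round(250 × 0.1401) = 35; θ*₍35₎ = 156.05.
Upper: z₀ + z₂ = 1.919; 1 − a(z₀+z₂) = 0.9846; argument = 2.2229 → 2.22; α₂ = 0.9868; rank = 247; θ*₍247₎ = 172.78.

(156.05, 172.78)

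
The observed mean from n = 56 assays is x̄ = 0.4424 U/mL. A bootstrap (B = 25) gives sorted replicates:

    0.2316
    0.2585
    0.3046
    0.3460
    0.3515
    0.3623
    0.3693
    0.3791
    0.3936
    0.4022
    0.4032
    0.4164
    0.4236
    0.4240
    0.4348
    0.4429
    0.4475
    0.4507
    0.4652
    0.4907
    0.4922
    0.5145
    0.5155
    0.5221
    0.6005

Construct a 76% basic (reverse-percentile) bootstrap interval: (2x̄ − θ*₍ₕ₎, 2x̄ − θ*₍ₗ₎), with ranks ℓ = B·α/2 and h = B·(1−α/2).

Percentile endpoints at ranks 3 and 22: θ*₍3₎ = 0.3046, θ*₍22₎ = 0.5145.
Basic interval reflects these around x̄:
  lower = 2 × 0.4424 − 0.5145 = 0.3703
  upper = 2 × 0.4424 − 0.3046 = 0.5802

(0.3703, 0.5802)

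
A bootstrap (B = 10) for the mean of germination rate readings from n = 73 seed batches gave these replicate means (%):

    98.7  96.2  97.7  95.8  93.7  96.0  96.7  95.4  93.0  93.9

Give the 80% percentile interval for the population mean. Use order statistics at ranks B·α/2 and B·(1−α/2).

Sorted replicates: 93.0, 93.7, 93.9, 95.4, 95.8, 96.0, 96.2, 96.7, 97.7, 98.7
α = 0.20; lower rank = 10 × 0.100 = 1; upper rank = 10 × 0.900 = 9.
The 1st smallest replicate is 93.0; the 9th is 97.7.

(93.0, 97.7)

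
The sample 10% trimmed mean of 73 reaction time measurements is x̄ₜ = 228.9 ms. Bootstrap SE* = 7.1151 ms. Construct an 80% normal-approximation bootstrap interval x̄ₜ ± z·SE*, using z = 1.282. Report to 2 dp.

(219.78, 238.02)

Margin = 1.282 × 7.1151 = 9.122
Interval: 228.9 ± 9.122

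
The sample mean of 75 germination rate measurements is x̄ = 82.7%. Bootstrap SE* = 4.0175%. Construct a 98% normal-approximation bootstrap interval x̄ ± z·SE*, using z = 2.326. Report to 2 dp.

(73.36, 92.04)

Margin = 2.326 × 4.0175 = 9.345
Interval: 82.7 ± 9.345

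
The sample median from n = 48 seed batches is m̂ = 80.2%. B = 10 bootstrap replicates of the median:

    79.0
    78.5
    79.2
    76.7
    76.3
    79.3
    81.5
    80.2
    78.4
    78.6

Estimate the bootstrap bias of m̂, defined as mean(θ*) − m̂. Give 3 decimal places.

bias = −1.430

mean(θ*) = (79.0 + 78.5 + 79.2 + 76.7 + 76.3 + 79.3 + 81.5 + 80.2 + 78.4 + 78.6) / 10 = 78.7700
bias = 78.7700 − 80.2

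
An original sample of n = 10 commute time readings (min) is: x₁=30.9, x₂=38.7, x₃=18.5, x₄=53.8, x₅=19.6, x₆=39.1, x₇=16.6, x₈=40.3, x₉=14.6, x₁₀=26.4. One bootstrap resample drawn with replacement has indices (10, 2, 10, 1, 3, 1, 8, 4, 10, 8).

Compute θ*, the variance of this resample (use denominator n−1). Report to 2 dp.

θ* = 102.31

Resample values: 26.4, 38.7, 26.4, 30.9, 18.5, 30.9, 40.3, 53.8, 26.4, 40.3.
Mean = 33.2600; sum of squared deviations = 920.7840
s² = 920.7840 / 9 = 102.3093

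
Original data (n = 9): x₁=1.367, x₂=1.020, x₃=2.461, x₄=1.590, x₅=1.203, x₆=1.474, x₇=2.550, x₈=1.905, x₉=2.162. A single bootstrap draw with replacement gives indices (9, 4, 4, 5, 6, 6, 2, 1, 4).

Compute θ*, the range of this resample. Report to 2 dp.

θ* = 1.14

Resample values: 2.162, 1.590, 1.590, 1.203, 1.474, 1.474, 1.020, 1.367, 1.590.
Range = 2.162 − 1.020 = 1.14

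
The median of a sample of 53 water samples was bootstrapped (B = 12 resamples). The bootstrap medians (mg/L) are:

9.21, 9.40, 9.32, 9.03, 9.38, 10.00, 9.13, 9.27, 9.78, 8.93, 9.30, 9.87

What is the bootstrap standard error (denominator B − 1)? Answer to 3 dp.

Bootstrap SE is the standard deviation of the 12 replicate medians.
Mean of replicates: (9.21 + 9.40 + 9.32 + 9.03 + 9.38 + 10.00 + 9.13 + 9.27 + 9.78 + 8.93 + 9.30 + 9.87) / 12 = 112.6200 / 12 = 9.3850
Sum of squared deviations: (−0.1750)² + (+0.0150)² + (−0.0650)² + (−0.3550)² + (−0.0050)² + (+0.6150)² + (−0.2550)² + (−0.1150)² + (+0.3950)² + (−0.4550)² + (−0.0850)² + (+0.4850)² = 1.2231
Variance = 1.2231 / 11 = 0.1112
SE* = √0.1112

SE* = 0.333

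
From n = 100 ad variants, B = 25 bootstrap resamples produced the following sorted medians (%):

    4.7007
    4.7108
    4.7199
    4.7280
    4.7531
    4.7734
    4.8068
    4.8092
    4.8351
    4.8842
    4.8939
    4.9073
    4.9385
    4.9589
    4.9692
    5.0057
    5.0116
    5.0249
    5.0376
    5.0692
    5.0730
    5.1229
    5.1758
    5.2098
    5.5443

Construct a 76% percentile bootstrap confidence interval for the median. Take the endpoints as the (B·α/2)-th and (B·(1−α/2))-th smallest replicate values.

(4.7199, 5.1229)

α = 0.24; lower rank = 25 × 0.120 = 3; upper rank = 25 × 0.880 = 22.
The 3rd smallest replicate is 4.7199; the 22nd is 5.1229.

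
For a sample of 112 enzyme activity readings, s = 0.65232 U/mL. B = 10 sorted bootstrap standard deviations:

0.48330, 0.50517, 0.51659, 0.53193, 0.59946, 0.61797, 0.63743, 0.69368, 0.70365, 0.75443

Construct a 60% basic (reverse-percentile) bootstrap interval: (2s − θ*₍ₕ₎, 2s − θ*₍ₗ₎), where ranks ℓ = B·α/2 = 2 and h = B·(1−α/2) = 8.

Percentile endpoints at ranks 2 and 8: θ*₍2₎ = 0.50517, θ*₍8₎ = 0.69368.
Basic interval reflects these around s:
  lower = 2 × 0.65232 − 0.69368 = 0.61096
  upper = 2 × 0.65232 − 0.50517 = 0.79947

(0.61096, 0.79947)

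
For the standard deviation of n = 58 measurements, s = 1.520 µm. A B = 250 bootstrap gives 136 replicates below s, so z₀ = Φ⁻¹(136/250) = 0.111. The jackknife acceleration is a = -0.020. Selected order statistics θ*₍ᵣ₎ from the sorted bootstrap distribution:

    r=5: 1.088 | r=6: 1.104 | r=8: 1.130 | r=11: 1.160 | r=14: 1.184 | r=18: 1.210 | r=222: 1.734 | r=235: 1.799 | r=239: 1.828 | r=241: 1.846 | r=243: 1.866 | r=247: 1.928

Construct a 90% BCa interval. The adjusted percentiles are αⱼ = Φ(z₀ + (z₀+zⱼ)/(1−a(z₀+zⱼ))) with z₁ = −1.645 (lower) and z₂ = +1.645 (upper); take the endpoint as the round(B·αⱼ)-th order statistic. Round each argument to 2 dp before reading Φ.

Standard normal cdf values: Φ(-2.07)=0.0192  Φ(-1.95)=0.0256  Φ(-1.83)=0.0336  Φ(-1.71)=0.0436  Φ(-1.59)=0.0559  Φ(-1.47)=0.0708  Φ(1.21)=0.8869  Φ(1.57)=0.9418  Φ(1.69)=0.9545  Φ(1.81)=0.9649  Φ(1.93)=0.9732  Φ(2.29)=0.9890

(1.210, 1.846)

Lower: z₀ + z₁ = 0.111 + (-1.645) = -1.534; 1 − a(z₀+z₁) = 1 − (-0.020)(-1.534) = 0.9693; argument = 0.111 + (-1.534)/0.9693 = -1.4716 → -1.47.
α₁ = Φ(-1.47) = 0.0708; rank = round(250 × 0.0708) = 18; θ*₍18₎ = 1.210.
Upper: z₀ + z₂ = 1.756; 1 − a(z₀+z₂) = 1.0351; argument = 1.8074 → 1.81; α₂ = 0.9649; rank = 241; θ*₍241₎ = 1.846.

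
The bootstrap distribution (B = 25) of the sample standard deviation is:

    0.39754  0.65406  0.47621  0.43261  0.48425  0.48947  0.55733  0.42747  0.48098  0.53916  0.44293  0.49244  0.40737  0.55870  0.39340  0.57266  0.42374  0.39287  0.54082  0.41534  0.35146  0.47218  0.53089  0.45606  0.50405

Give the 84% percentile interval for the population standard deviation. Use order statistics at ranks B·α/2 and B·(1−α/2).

(0.39287, 0.55870)

Sorted replicates: 0.35146, 0.39287, 0.39340, 0.39754, 0.40737, 0.41534, 0.42374, 0.42747, 0.43261, 0.44293, 0.45606, 0.47218, 0.47621, 0.48098, 0.48425, 0.48947, 0.49244, 0.50405, 0.53089, 0.53916, 0.54082, 0.55733, 0.55870, 0.57266, 0.65406
α = 0.16; lower rank = 25 × 0.080 = 2; upper rank = 25 × 0.920 = 23.
The 2nd smallest replicate is 0.39287; the 23rd is 0.55870.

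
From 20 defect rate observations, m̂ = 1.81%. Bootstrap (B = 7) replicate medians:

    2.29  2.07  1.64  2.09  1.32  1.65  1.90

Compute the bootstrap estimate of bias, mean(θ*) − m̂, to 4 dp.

mean(θ*) = (2.29 + 2.07 + 1.64 + 2.09 + 1.32 + 1.65 + 1.90) / 7 = 1.85143
bias = 1.85143 − 1.81

bias = +0.0414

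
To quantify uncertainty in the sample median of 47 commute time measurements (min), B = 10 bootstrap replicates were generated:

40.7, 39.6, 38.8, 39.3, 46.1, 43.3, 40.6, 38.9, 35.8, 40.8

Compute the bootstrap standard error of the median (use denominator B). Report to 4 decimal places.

Bootstrap SE is the standard deviation of the 10 replicate medians.
Mean of replicates: (40.7 + 39.6 + 38.8 + 39.3 + 46.1 + 43.3 + 40.6 + 38.9 + 35.8 + 40.8) / 10 = 403.90000 / 10 = 40.39000
Sum of squared deviations: (+0.31000)² + (−0.79000)² + (−1.59000)² + (−1.09000)² + (+5.71000)² + (+2.91000)² + (+0.21000)² + (−1.49000)² + (−4.59000)² + (+0.41000)² = 69.00900
Variance = 69.00900 / 10 = 6.90090
SE* = √6.90090

SE* = 2.6270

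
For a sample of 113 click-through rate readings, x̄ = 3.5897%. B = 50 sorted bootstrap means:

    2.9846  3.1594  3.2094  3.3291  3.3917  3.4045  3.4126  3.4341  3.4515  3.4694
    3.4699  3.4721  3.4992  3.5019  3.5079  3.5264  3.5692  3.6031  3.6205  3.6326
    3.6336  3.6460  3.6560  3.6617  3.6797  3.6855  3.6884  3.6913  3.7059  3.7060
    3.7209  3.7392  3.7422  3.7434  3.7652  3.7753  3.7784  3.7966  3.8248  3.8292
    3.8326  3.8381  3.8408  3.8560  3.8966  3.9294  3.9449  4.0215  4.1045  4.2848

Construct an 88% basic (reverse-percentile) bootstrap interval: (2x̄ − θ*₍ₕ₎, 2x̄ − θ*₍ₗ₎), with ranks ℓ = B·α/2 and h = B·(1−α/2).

Percentile endpoints at ranks 3 and 47: θ*₍3₎ = 3.2094, θ*₍47₎ = 3.9449.
Basic interval reflects these around x̄:
  lower = 2 × 3.5897 − 3.9449 = 3.2345
  upper = 2 × 3.5897 − 3.2094 = 3.9700

(3.2345, 3.9700)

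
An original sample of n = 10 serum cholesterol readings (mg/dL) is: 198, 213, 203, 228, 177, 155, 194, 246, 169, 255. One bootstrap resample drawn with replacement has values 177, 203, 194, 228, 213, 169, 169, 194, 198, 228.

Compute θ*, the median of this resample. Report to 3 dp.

Sorted: 169, 169, 177, 194, 194, 198, 203, 213, 228, 228
Median = average of the two middle values = 196.000

θ* = 196.000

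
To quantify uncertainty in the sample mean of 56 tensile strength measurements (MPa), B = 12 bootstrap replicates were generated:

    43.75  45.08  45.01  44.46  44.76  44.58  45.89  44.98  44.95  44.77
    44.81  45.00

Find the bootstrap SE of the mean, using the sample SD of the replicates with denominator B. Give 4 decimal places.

Bootstrap SE is the standard deviation of the 12 replicate means.
Mean of replicates: (43.75 + 45.08 + 45.01 + 44.46 + 44.76 + 44.58 + 45.89 + 44.98 + 44.95 + 44.77 + 44.81 + 45.00) / 12 = 538.04000 / 12 = 44.83667
Sum of squared deviations: (−1.08667)² + (+0.24333)² + (+0.17333)² + (−0.37667)² + (−0.07667)² + (−0.25667)² + (+1.05333)² + (+0.14333)² + (+0.11333)² + (−0.06667)² + (−0.02667)² + (+0.16333)² = 2.65847
Variance = 2.65847 / 12 = 0.22154
SE* = √0.22154

SE* = 0.4707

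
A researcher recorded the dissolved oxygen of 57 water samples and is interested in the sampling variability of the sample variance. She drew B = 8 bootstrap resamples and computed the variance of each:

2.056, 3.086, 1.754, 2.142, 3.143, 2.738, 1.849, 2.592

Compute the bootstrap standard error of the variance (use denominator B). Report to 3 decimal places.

Bootstrap SE is the standard deviation of the 8 replicate variances.
Mean of replicates: (2.056 + 3.086 + 1.754 + 2.142 + 3.143 + 2.738 + 1.849 + 2.592) / 8 = 19.3600 / 8 = 2.4200
Sum of squared deviations: (−0.3640)² + (+0.6660)² + (−0.6660)² + (−0.2780)² + (+0.7230)² + (+0.3180)² + (−0.5710)² + (+0.1720)² = 2.0764
Variance = 2.0764 / 8 = 0.2595
SE* = √0.2595

SE* = 0.509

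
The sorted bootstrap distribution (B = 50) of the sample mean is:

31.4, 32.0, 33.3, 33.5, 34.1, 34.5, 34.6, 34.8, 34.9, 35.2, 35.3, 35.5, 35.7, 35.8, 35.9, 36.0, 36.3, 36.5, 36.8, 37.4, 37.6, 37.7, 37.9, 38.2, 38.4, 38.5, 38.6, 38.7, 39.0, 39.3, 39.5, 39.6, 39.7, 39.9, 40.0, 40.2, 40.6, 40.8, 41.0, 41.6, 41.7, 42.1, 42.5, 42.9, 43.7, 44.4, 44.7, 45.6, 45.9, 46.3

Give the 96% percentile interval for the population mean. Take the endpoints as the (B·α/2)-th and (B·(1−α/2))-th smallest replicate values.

α = 0.04; lower rank = 50 × 0.020 = 1; upper rank = 50 × 0.980 = 49.
The 1st smallest replicate is 31.4; the 49th is 45.9.

(31.4, 45.9)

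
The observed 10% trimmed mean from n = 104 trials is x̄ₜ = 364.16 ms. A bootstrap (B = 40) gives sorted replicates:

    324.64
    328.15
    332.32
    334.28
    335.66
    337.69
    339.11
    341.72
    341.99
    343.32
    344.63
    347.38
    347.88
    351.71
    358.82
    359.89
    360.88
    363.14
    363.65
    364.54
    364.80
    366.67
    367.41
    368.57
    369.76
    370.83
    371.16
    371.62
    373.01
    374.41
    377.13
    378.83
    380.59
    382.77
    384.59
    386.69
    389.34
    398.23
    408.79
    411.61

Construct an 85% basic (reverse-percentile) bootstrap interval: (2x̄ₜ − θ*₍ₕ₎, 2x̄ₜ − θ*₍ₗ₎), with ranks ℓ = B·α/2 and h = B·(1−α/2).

Percentile endpoints at ranks 3 and 37: θ*₍3₎ = 332.32, θ*₍37₎ = 389.34.
Basic interval reflects these around x̄ₜ:
  lower = 2 × 364.16 − 389.34 = 338.98
  upper = 2 × 364.16 − 332.32 = 396.00

(338.98, 396.00)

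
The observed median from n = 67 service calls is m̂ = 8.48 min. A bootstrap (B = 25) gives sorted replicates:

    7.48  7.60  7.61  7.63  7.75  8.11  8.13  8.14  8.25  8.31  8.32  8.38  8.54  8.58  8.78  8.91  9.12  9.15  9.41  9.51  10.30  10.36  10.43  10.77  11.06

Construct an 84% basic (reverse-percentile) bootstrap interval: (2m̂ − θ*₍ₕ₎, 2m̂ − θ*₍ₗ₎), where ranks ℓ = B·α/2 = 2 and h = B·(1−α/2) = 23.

Percentile endpoints at ranks 2 and 23: θ*₍2₎ = 7.60, θ*₍23₎ = 10.43.
Basic interval reflects these around m̂:
  lower = 2 × 8.48 − 10.43 = 6.53
  upper = 2 × 8.48 − 7.60 = 9.36

(6.53, 9.36)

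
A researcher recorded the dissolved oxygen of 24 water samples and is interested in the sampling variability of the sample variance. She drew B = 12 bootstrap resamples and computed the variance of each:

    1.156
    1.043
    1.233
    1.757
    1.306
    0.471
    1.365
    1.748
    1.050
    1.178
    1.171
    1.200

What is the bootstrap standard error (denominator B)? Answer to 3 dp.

SE* = 0.320

Bootstrap SE is the standard deviation of the 12 replicate variances.
Mean of replicates: (1.156 + 1.043 + 1.233 + 1.757 + 1.306 + 0.471 + 1.365 + 1.748 + 1.050 + 1.178 + 1.171 + 1.200) / 12 = 14.6780 / 12 = 1.2232
Sum of squared deviations: (−0.0672)² + (−0.1802)² + (+0.0098)² + (+0.5338)² + (+0.0828)² + (−0.7522)² + (+0.1418)² + (+0.5248)² + (−0.1732)² + (−0.0452)² + (−0.0522)² + (−0.0232)² = 1.2255
Variance = 1.2255 / 12 = 0.1021
SE* = √0.1021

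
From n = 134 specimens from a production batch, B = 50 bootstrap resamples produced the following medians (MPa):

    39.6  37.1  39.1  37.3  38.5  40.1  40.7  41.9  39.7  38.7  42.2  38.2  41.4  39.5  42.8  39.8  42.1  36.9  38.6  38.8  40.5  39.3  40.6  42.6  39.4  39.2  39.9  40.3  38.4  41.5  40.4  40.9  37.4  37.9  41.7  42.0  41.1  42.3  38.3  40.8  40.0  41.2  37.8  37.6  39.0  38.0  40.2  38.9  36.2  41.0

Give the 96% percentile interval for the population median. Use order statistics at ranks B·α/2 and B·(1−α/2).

Sorted replicates: 36.2, 36.9, 37.1, 37.3, 37.4, 37.6, 37.8, 37.9, 38.0, 38.2, 38.3, 38.4, 38.5, 38.6, 38.7, 38.8, 38.9, 39.0, 39.1, 39.2, 39.3, 39.4, 39.5, 39.6, 39.7, 39.8, 39.9, 40.0, 40.1, 40.2, 40.3, 40.4, 40.5, 40.6, 40.7, 40.8, 40.9, 41.0, 41.1, 41.2, 41.4, 41.5, 41.7, 41.9, 42.0, 42.1, 42.2, 42.3, 42.6, 42.8
α = 0.04; lower rank = 50 × 0.020 = 1; upper rank = 50 × 0.980 = 49.
The 1st smallest replicate is 36.2; the 49th is 42.6.

(36.2, 42.6)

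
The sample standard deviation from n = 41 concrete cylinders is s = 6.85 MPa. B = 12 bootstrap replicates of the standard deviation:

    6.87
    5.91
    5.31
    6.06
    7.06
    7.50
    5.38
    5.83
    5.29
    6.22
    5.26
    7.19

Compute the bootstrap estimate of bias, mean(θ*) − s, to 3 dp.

mean(θ*) = (6.87 + 5.91 + 5.31 + 6.06 + 7.06 + 7.50 + 5.38 + 5.83 + 5.29 + 6.22 + 5.26 + 7.19) / 12 = 6.1567
bias = 6.1567 − 6.85

bias = −0.693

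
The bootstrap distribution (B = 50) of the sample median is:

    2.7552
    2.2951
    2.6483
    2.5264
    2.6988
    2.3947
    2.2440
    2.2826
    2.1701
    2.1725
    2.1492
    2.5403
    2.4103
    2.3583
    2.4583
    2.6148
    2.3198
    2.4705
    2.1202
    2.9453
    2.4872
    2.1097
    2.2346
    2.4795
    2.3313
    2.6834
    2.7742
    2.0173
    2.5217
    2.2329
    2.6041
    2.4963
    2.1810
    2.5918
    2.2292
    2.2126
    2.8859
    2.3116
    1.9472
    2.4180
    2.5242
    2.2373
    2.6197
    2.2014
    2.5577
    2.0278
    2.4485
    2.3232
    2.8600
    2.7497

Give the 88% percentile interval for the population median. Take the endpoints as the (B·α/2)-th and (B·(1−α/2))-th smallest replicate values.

Sorted replicates: 1.9472, 2.0173, 2.0278, 2.1097, 2.1202, 2.1492, 2.1701, 2.1725, 2.1810, 2.2014, 2.2126, 2.2292, 2.2329, 2.2346, 2.2373, 2.2440, 2.2826, 2.2951, 2.3116, 2.3198, 2.3232, 2.3313, 2.3583, 2.3947, 2.4103, 2.4180, 2.4485, 2.4583, 2.4705, 2.4795, 2.4872, 2.4963, 2.5217, 2.5242, 2.5264, 2.5403, 2.5577, 2.5918, 2.6041, 2.6148, 2.6197, 2.6483, 2.6834, 2.6988, 2.7497, 2.7552, 2.7742, 2.8600, 2.8859, 2.9453
α = 0.12; lower rank = 50 × 0.060 = 3; upper rank = 50 × 0.940 = 47.
The 3rd smallest replicate is 2.0278; the 47th is 2.7742.

(2.0278, 2.7742)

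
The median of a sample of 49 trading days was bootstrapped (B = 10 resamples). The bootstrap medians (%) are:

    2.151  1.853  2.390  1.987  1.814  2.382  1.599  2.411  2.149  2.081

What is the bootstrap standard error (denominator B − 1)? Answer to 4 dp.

SE* = 0.2726

Bootstrap SE is the standard deviation of the 10 replicate medians.
Mean of replicates: (2.151 + 1.853 + 2.390 + 1.987 + 1.814 + 2.382 + 1.599 + 2.411 + 2.149 + 2.081) / 10 = 20.81700 / 10 = 2.08170
Sum of squared deviations: (+0.06930)² + (−0.22870)² + (+0.30830)² + (−0.09470)² + (−0.26770)² + (+0.30030)² + (−0.48270)² + (+0.32930)² + (+0.06730)² + (−0.00070)² = 0.66893
Variance = 0.66893 / 9 = 0.07433
SE* = √0.07433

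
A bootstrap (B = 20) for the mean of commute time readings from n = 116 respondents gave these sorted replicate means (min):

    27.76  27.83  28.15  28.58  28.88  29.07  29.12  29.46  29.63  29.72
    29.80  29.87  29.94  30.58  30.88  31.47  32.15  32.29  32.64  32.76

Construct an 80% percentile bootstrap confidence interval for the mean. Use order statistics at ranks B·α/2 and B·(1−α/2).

α = 0.20; lower rank = 20 × 0.100 = 2; upper rank = 20 × 0.900 = 18.
The 2nd smallest replicate is 27.83; the 18th is 32.29.

(27.83, 32.29)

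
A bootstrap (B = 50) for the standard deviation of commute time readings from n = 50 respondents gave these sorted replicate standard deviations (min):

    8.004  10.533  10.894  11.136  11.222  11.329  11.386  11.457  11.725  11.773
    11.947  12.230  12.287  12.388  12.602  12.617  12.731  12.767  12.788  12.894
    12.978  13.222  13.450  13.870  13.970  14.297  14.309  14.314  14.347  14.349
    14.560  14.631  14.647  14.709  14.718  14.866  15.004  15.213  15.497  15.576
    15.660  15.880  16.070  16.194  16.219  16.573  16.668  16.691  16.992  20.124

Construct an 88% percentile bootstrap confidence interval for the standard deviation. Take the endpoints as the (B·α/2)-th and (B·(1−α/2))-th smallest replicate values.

(10.894, 16.668)

α = 0.12; lower rank = 50 × 0.060 = 3; upper rank = 50 × 0.940 = 47.
The 3rd smallest replicate is 10.894; the 47th is 16.668.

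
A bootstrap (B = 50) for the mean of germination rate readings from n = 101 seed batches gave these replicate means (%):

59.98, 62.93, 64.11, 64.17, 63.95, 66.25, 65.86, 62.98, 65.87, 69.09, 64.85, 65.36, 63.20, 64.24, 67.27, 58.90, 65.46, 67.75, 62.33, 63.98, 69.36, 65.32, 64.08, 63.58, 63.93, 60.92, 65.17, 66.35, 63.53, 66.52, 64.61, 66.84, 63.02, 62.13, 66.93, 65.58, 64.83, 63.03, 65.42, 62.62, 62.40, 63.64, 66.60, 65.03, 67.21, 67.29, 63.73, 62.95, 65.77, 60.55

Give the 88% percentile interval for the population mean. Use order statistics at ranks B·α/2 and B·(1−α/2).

Sorted replicates: 58.90, 59.98, 60.55, 60.92, 62.13, 62.33, 62.40, 62.62, 62.93, 62.95, 62.98, 63.02, 63.03, 63.20, 63.53, 63.58, 63.64, 63.73, 63.93, 63.95, 63.98, 64.08, 64.11, 64.17, 64.24, 64.61, 64.83, 64.85, 65.03, 65.17, 65.32, 65.36, 65.42, 65.46, 65.58, 65.77, 65.86, 65.87, 66.25, 66.35, 66.52, 66.60, 66.84, 66.93, 67.21, 67.27, 67.29, 67.75, 69.09, 69.36
α = 0.12; lower rank = 50 × 0.060 = 3; upper rank = 50 × 0.940 = 47.
The 3rd smallest replicate is 60.55; the 47th is 67.29.

(60.55, 67.29)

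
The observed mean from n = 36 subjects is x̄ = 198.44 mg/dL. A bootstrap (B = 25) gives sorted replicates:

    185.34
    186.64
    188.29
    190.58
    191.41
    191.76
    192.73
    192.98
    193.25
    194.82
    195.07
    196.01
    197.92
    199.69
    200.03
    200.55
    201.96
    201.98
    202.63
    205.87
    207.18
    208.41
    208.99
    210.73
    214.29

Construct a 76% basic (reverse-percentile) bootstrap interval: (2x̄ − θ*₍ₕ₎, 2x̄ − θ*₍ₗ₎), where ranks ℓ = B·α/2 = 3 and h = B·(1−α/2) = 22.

(188.47, 208.59)

Percentile endpoints at ranks 3 and 22: θ*₍3₎ = 188.29, θ*₍22₎ = 208.41.
Basic interval reflects these around x̄:
  lower = 2 × 198.44 − 208.41 = 188.47
  upper = 2 × 198.44 − 188.29 = 208.59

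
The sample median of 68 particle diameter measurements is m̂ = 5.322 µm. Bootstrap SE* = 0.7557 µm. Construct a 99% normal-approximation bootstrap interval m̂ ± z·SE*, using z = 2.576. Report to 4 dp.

(3.3753, 7.2687)

Margin = 2.576 × 0.7557 = 1.94668
Interval: 5.322 ± 1.94668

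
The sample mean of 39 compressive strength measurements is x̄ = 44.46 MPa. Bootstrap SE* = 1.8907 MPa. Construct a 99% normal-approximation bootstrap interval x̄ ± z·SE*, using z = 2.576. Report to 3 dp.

Margin = 2.576 × 1.8907 = 4.8704
Interval: 44.46 ± 4.8704

(39.590, 49.330)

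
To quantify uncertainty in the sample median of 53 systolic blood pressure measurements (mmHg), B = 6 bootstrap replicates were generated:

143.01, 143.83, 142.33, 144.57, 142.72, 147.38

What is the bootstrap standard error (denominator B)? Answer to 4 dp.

SE* = 1.6922

Bootstrap SE is the standard deviation of the 6 replicate medians.
Mean of replicates: (143.01 + 143.83 + 142.33 + 144.57 + 142.72 + 147.38) / 6 = 863.84000 / 6 = 143.97333
Sum of squared deviations: (−0.96333)² + (−0.14333)² + (−1.64333)² + (+0.59667)² + (−1.25333)² + (+3.40667)² = 17.18133
Variance = 17.18133 / 6 = 2.86356
SE* = √2.86356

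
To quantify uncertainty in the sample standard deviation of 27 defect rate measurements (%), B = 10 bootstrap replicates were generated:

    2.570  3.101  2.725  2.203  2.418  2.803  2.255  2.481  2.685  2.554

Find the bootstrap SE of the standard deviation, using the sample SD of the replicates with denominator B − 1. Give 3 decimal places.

Bootstrap SE is the standard deviation of the 10 replicate standard deviations.
Mean of replicates: (2.570 + 3.101 + 2.725 + 2.203 + 2.418 + 2.803 + 2.255 + 2.481 + 2.685 + 2.554) / 10 = 25.7950 / 10 = 2.5795
Sum of squared deviations: (−0.0095)² + (+0.5215)² + (+0.1455)² + (−0.3765)² + (−0.1615)² + (+0.2235)² + (−0.3245)² + (−0.0985)² + (+0.1055)² + (−0.0255)² = 0.6378
Variance = 0.6378 / 9 = 0.0709
SE* = √0.0709

SE* = 0.266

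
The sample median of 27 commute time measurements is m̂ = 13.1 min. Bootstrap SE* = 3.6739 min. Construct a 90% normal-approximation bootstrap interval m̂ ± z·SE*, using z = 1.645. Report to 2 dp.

Margin = 1.645 × 3.6739 = 6.044
Interval: 13.1 ± 6.044

(7.06, 19.14)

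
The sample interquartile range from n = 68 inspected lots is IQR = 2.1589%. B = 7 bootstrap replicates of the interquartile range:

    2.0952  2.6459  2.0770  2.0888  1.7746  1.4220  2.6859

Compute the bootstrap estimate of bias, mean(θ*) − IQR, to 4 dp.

mean(θ*) = (2.0952 + 2.6459 + 2.0770 + 2.0888 + 1.7746 + 1.4220 + 2.6859) / 7 = 2.11277
bias = 2.11277 − 2.1589

bias = −0.0461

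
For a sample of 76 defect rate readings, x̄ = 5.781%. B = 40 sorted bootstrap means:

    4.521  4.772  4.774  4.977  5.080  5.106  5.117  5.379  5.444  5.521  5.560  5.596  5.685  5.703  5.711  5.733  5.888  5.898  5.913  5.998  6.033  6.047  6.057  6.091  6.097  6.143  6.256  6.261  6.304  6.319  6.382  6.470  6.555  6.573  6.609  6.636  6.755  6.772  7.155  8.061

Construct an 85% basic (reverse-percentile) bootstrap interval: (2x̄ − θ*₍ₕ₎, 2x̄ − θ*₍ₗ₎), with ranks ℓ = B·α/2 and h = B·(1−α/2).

(4.807, 6.788)

Percentile endpoints at ranks 3 and 37: θ*₍3₎ = 4.774, θ*₍37₎ = 6.755.
Basic interval reflects these around x̄:
  lower = 2 × 5.781 − 6.755 = 4.807
  upper = 2 × 5.781 − 4.774 = 6.788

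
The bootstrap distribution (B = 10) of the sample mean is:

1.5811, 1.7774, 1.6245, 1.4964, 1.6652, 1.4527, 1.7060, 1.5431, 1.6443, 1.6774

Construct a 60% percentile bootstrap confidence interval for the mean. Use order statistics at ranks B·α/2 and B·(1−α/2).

Sorted replicates: 1.4527, 1.4964, 1.5431, 1.5811, 1.6245, 1.6443, 1.6652, 1.6774, 1.7060, 1.7774
α = 0.40; lower rank = 10 × 0.200 = 2; upper rank = 10 × 0.800 = 8.
The 2nd smallest replicate is 1.4964; the 8th is 1.6774.

(1.4964, 1.6774)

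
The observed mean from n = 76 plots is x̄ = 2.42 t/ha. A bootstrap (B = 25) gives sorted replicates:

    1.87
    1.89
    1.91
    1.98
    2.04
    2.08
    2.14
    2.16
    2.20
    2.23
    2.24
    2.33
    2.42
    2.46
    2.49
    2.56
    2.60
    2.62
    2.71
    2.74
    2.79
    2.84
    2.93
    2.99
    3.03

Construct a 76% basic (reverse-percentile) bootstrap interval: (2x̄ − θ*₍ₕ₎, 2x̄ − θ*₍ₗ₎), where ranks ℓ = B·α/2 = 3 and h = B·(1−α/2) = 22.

(2.00, 2.93)

Percentile endpoints at ranks 3 and 22: θ*₍3₎ = 1.91, θ*₍22₎ = 2.84.
Basic interval reflects these around x̄:
  lower = 2 × 2.42 − 2.84 = 2.00
  upper = 2 × 2.42 − 1.91 = 2.93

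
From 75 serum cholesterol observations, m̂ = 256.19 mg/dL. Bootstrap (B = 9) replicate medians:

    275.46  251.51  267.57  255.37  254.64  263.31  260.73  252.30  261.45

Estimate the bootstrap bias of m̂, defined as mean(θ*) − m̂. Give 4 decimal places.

bias = +4.0700

mean(θ*) = (275.46 + 251.51 + 267.57 + 255.37 + 254.64 + 263.31 + 260.73 + 252.30 + 261.45) / 9 = 260.26000
bias = 260.26000 − 256.19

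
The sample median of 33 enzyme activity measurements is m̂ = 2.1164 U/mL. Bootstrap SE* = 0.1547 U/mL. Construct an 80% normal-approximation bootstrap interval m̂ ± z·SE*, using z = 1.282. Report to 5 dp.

(1.91807, 2.31473)

Margin = 1.282 × 0.1547 = 0.198325
Interval: 2.1164 ± 0.198325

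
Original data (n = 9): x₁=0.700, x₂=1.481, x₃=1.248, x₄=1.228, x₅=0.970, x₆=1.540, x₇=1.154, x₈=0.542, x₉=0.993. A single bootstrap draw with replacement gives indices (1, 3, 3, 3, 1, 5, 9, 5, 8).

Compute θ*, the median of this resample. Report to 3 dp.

Resample values: 0.700, 1.248, 1.248, 1.248, 0.700, 0.970, 0.993, 0.970, 0.542.
Sorted: 0.542, 0.700, 0.700, 0.970, 0.970, 0.993, 1.248, 1.248, 1.248
Median = middle value = 0.970

θ* = 0.970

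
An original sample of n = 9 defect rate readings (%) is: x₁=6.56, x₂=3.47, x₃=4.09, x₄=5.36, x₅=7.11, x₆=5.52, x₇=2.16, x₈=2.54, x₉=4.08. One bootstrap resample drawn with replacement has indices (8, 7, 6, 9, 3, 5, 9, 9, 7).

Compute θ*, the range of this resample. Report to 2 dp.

θ* = 4.95

Resample values: 2.54, 2.16, 5.52, 4.08, 4.09, 7.11, 4.08, 4.08, 2.16.
Range = 7.11 − 2.16 = 4.95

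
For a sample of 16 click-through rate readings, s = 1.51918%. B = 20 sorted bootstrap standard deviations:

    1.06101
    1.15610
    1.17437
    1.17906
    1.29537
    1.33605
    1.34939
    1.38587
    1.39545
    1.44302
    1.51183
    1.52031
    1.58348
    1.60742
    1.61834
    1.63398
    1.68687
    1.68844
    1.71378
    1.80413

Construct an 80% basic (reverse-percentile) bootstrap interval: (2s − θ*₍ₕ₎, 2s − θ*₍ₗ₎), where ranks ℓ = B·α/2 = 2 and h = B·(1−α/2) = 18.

(1.34992, 1.88226)

Percentile endpoints at ranks 2 and 18: θ*₍2₎ = 1.15610, θ*₍18₎ = 1.68844.
Basic interval reflects these around s:
  lower = 2 × 1.51918 − 1.68844 = 1.34992
  upper = 2 × 1.51918 − 1.15610 = 1.88226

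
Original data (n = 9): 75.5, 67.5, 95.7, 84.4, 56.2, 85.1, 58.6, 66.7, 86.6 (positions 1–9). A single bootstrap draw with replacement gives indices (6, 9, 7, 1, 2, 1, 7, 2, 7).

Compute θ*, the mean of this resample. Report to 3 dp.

Resample values: 85.1, 86.6, 58.6, 75.5, 67.5, 75.5, 58.6, 67.5, 58.6.
Mean = (85.1 + 86.6 + 58.6 + 75.5 + 67.5 + 75.5 + 58.6 + 67.5 + 58.6) / 9 = 633.50 / 9 = 70.389

θ* = 70.389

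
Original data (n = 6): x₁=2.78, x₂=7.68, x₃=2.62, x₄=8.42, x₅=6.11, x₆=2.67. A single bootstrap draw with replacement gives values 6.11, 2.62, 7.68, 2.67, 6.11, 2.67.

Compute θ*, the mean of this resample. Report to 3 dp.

θ* = 4.643

Mean = (6.11 + 2.62 + 7.68 + 2.67 + 6.11 + 2.67) / 6 = 27.860 / 6 = 4.643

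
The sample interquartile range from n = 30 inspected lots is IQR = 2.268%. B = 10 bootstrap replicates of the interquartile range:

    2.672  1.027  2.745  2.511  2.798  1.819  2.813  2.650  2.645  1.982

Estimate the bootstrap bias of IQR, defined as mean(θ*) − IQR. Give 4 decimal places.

mean(θ*) = (2.672 + 1.027 + 2.745 + 2.511 + 2.798 + 1.819 + 2.813 + 2.650 + 2.645 + 1.982) / 10 = 2.36620
bias = 2.36620 − 2.268

bias = +0.0982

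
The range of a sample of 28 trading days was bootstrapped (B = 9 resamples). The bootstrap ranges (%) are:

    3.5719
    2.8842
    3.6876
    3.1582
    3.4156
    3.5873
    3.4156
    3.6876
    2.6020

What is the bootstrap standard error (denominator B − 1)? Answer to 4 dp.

Bootstrap SE is the standard deviation of the 9 replicate ranges.
Mean of replicates: (3.5719 + 2.8842 + 3.6876 + 3.1582 + 3.4156 + 3.5873 + 3.4156 + 3.6876 + 2.6020) / 9 = 30.01000 / 9 = 3.33444
Sum of squared deviations: (+0.23746)² + (−0.45024)² + (+0.35316)² + (−0.17624)² + (+0.08116)² + (+0.25286)² + (+0.08116)² + (+0.35316)² + (−0.73244)² = 1.15319
Variance = 1.15319 / 8 = 0.14415
SE* = √0.14415

SE* = 0.3797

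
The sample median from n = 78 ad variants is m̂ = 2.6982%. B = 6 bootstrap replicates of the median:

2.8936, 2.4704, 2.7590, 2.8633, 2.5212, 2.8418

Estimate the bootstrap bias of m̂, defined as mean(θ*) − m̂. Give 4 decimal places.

mean(θ*) = (2.8936 + 2.4704 + 2.7590 + 2.8633 + 2.5212 + 2.8418) / 6 = 2.72488
bias = 2.72488 − 2.6982

bias = +0.0267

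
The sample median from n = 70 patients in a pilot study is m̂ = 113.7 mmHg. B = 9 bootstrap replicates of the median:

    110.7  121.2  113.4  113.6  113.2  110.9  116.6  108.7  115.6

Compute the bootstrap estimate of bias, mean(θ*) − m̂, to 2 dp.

mean(θ*) = (110.7 + 121.2 + 113.4 + 113.6 + 113.2 + 110.9 + 116.6 + 108.7 + 115.6) / 9 = 113.767
bias = 113.767 − 113.7

bias = +0.07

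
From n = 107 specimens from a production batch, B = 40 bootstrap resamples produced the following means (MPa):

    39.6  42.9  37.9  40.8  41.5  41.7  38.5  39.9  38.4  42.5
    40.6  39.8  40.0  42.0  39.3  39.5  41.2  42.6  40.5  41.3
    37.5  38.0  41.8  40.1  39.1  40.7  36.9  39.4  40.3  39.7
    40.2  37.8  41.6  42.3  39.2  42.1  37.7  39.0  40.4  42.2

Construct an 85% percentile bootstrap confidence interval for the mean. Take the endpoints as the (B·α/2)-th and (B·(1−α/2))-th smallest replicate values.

Sorted replicates: 36.9, 37.5, 37.7, 37.8, 37.9, 38.0, 38.4, 38.5, 39.0, 39.1, 39.2, 39.3, 39.4, 39.5, 39.6, 39.7, 39.8, 39.9, 40.0, 40.1, 40.2, 40.3, 40.4, 40.5, 40.6, 40.7, 40.8, 41.2, 41.3, 41.5, 41.6, 41.7, 41.8, 42.0, 42.1, 42.2, 42.3, 42.5, 42.6, 42.9
α = 0.15; lower rank = 40 × 0.075 = 3; upper rank = 40 × 0.925 = 37.
The 3rd smallest replicate is 37.7; the 37th is 42.3.

(37.7, 42.3)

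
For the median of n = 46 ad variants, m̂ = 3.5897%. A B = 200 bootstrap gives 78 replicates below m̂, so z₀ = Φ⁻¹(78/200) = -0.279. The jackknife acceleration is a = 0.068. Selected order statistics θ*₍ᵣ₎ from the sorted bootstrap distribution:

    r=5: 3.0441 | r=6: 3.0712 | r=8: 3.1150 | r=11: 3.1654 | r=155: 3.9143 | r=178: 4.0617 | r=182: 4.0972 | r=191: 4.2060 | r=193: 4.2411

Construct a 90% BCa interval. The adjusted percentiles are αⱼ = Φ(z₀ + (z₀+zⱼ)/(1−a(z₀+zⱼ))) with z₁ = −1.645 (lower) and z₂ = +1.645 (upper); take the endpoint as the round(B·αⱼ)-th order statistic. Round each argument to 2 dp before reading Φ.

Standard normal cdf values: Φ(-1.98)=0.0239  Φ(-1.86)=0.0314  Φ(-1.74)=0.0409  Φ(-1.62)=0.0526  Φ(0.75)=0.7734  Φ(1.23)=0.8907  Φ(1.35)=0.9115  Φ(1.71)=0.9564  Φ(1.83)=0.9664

(3.0441, 4.0617)

Lower: z₀ + z₁ = -0.279 + (-1.645) = -1.924; 1 − a(z₀+z₁) = 1 − (0.068)(-1.924) = 1.1308; argument = -0.279 + (-1.924)/1.1308 = -1.9804 → -1.98.
α₁ = Φ(-1.98) = 0.0239; rank = round(200 × 0.0239) = 5; θ*₍5₎ = 3.0441.
Upper: z₀ + z₂ = 1.366; 1 − a(z₀+z₂) = 0.9071; argument = 1.2269 → 1.23; α₂ = 0.8907; rank = 178; θ*₍178₎ = 4.0617.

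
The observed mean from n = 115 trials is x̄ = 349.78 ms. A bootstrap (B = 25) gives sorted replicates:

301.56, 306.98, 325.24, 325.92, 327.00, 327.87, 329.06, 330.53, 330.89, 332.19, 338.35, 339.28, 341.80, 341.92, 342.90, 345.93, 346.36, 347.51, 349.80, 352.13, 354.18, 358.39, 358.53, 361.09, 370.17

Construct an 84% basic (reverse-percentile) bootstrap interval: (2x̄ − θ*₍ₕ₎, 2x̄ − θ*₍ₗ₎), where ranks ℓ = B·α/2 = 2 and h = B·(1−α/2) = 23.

(341.03, 392.58)

Percentile endpoints at ranks 2 and 23: θ*₍2₎ = 306.98, θ*₍23₎ = 358.53.
Basic interval reflects these around x̄:
  lower = 2 × 349.78 − 358.53 = 341.03
  upper = 2 × 349.78 − 306.98 = 392.58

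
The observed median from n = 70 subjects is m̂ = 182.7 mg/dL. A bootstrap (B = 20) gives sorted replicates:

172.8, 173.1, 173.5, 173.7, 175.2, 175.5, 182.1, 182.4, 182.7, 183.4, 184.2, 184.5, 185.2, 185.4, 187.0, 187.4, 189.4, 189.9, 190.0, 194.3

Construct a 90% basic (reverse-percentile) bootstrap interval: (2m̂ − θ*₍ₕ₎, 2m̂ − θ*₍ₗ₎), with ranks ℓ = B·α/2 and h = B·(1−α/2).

Percentile endpoints at ranks 1 and 19: θ*₍1₎ = 172.8, θ*₍19₎ = 190.0.
Basic interval reflects these around m̂:
  lower = 2 × 182.7 − 190.0 = 175.4
  upper = 2 × 182.7 − 172.8 = 192.6

(175.4, 192.6)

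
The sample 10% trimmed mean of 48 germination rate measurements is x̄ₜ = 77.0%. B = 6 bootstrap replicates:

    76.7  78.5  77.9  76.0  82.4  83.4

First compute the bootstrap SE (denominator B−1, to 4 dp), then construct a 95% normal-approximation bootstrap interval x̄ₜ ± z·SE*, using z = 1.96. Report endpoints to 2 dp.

(71.02, 82.98)

Mean of replicates = 79.1500; sum of squared deviations = 46.5350; SE* = √(46.5350/5) = 3.0507
Margin = 1.96 × 3.0507 = 5.979
Interval: 77.0 ± 5.979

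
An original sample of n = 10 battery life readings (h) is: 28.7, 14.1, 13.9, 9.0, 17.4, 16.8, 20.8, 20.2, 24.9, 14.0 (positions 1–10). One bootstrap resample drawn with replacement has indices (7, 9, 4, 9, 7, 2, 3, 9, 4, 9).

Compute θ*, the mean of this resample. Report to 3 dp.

θ* = 18.720

Resample values: 20.8, 24.9, 9.0, 24.9, 20.8, 14.1, 13.9, 24.9, 9.0, 24.9.
Mean = (20.8 + 24.9 + 9.0 + 24.9 + 20.8 + 14.1 + 13.9 + 24.9 + 9.0 + 24.9) / 10 = 187.20 / 10 = 18.720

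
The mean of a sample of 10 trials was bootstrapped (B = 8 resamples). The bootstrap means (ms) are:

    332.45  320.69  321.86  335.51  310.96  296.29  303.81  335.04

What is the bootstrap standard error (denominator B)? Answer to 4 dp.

Bootstrap SE is the standard deviation of the 8 replicate means.
Mean of replicates: (332.45 + 320.69 + 321.86 + 335.51 + 310.96 + 296.29 + 303.81 + 335.04) / 8 = 2556.61000 / 8 = 319.57625
Sum of squared deviations: (+12.87375)² + (+1.11375)² + (+2.28375)² + (+15.93375)² + (−8.61625)² + (−23.28625)² + (−15.76625)² + (+15.46375)² = 1530.26519
Variance = 1530.26519 / 8 = 191.28315
SE* = √191.28315

SE* = 13.8305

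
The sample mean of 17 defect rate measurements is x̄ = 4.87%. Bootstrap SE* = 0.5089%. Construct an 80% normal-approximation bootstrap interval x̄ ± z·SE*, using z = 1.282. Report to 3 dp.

(4.218, 5.522)

Margin = 1.282 × 0.5089 = 0.6524
Interval: 4.87 ± 0.6524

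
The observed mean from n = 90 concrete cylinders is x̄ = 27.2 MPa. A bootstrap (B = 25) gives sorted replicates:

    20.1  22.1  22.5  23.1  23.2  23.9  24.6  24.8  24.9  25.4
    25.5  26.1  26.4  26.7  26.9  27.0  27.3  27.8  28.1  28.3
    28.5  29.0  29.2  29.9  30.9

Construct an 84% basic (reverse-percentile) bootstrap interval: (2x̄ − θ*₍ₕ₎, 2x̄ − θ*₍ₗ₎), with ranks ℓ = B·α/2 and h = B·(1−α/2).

(25.2, 32.3)

Percentile endpoints at ranks 2 and 23: θ*₍2₎ = 22.1, θ*₍23₎ = 29.2.
Basic interval reflects these around x̄:
  lower = 2 × 27.2 − 29.2 = 25.2
  upper = 2 × 27.2 − 22.1 = 32.3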